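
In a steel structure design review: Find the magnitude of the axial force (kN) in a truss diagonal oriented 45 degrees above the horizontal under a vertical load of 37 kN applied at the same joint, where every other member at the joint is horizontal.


At the joint, only the diagonal has a vertical component, so vertical equilibrium gives:
F * sin(45) = 37
F = 37 / sin(45)
= 37 / 0.707107
= 52.33 kN

52.33 kN


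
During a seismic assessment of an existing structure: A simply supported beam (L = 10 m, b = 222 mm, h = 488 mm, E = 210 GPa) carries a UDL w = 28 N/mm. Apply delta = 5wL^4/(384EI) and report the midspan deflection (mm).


I = 222 * 488^3 / 12 = 2149964032.0 mm^4
L = 10000.0 mm, w = 28 N/mm, E = 210000.0 MPa
delta = 5 * w * L^4 / (384 * E * I)
= 5 * 28 * 10000.0^4 / (384 * 210000.0 * 2149964032.0)
= 8.0751 mm

8.0751 mm


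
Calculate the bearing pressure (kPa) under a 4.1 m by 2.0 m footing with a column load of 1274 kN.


A = 4.1 * 2.0 = 8.2 m^2
q = P / A = 1274 / 8.2
= 155.3659 kPa

155.3659 kPa


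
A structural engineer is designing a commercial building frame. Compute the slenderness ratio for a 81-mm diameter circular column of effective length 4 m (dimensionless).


Radius of gyration r = d / 4 = 81 / 4 = 20.25 mm
L_eff = 4000.0 mm
Slenderness ratio = L / r = 4000.0 / 20.25 = 197.53 (dimensionless)

197.53 (dimensionless)


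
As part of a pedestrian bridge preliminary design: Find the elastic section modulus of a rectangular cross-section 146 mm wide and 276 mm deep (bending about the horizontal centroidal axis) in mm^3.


S = b * h^2 / 6
= 146 * 276^2 / 6
= 146 * 76176 / 6
= 1853616.0 mm^3

1853616.0 mm^3


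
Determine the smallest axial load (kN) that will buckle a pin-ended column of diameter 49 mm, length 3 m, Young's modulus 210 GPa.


I = pi * d^4 / 64 = 282979.01 mm^4
L = 3000.0 mm
P_cr = pi^2 * E * I / L^2
= 9.8696 * 210000.0 * 282979.01 / 3000.0^2
= 65167.45 N = 65.1675 kN

65.1675 kN


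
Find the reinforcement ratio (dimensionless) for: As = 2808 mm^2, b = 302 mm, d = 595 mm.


rho = As / (b * d)
= 2808 / (302 * 595)
= 2808 / 179690
= 0.015627 (dimensionless)

0.015627 (dimensionless)


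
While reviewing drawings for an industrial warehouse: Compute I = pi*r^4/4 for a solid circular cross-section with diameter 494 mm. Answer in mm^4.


r = d / 2 = 494 / 2 = 247.0 mm
I = pi * r^4 / 4 = pi * 247.0^4 / 4
= 2923328996.8 mm^4

2923328996.8 mm^4


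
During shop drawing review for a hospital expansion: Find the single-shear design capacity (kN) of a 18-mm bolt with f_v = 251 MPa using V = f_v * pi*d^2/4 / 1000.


A = pi * d^2 / 4 = pi * 18^2 / 4 = 254.469 mm^2
V = f_v * A / 1000 = 251 * 254.469 / 1000
= 63.8717 kN

63.8717 kN


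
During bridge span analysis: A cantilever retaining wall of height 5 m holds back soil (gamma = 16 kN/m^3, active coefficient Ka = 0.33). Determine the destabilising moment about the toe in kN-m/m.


Pa = 0.5 * Ka * gamma * H^2
= 0.5 * 0.33 * 16 * 5^2
= 66.0 kN/m
Arm = H / 3 = 5 / 3 = 1.6667 m
Mo = Pa * arm = Pa * H / 3 = 66.0 * 5 / 3 = 110.0 kN-m/m

110.0 kN-m/m


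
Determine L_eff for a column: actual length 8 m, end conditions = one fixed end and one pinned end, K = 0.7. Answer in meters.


L_eff = K * L
= 0.7 * 8
= 5.6 m

5.6 m


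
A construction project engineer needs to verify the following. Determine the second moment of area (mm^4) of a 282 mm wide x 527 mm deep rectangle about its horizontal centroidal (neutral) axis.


I = b * h^3 / 12
= 282 * 527^3 / 12
= 282 * 146363183 / 12
= 3439534800.5 mm^4

3439534800.5 mm^4


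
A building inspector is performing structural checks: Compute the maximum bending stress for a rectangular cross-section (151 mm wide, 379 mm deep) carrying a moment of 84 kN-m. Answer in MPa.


I = b * h^3 / 12 = 151 * 379^3 / 12 = 685035899.08 mm^4
y = h / 2 = 379 / 2 = 189.5 mm
M = 84 kN-m = 84000000.0 N-mm
sigma = M * y / I = 84000000.0 * 189.5 / 685035899.08
= 23.24 MPa

23.24 MPa


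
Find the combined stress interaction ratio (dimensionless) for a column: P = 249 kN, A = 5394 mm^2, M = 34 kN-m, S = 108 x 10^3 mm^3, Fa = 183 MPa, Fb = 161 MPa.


f_a = P / A = 249000.0 / 5394 = 46.1624 MPa
f_b = M / S = 34000000.0 / 108000.0 = 314.8148 MPa
Ratio = f_a / Fa + f_b / Fb
= 46.1624 / 183 + 314.8148 / 161
= 2.2076 (dimensionless)

2.2076 (dimensionless)


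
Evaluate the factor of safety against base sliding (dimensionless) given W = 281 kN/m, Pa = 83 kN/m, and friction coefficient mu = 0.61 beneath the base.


Resisting force = mu * W = 0.61 * 281 = 171.41 kN/m
FOS = Resisting / Driving = 171.41 / 83
= 2.0652 (dimensionless)

2.0652 (dimensionless)


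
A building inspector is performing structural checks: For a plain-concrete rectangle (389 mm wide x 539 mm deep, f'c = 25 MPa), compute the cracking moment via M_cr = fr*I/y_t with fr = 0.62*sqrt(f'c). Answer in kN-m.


fr = 0.62 * sqrt(25) = 0.62 * 5.0 = 3.1 MPa
I = 389 * 539^3 / 12 = 5076152382.58 mm^4
y_t = 269.5 mm
M_cr = fr * I / y_t = 3.1 * 5076152382.58 / 269.5 N-mm
= 58.3899 kN-m

58.3899 kN-m


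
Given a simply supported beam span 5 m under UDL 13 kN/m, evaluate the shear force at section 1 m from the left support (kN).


R_A = w * L / 2 = 13 * 5 / 2 = 32.5 kN
V(x) = R_A - w * x = 32.5 - 13 * 1
= 19.5 kN

19.5 kN


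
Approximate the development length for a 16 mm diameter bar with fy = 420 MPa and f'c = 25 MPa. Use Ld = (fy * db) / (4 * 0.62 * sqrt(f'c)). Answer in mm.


Ld = (fy * db) / (4 * 0.62 * sqrt(f'c))
= (420 * 16) / (4 * 0.62 * sqrt(25))
= 6720 / 12.4
= 541.94 mm

541.94 mm


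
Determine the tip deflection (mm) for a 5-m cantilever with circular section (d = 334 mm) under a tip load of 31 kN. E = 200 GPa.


I = pi * d^4 / 64 = pi * 334^4 / 64 = 610879802.01 mm^4
L = 5000.0 mm, P = 31000.0 N, E = 200000.0 MPa
delta = P * L^3 / (3 * E * I)
= 31000.0 * 5000.0^3 / (3 * 200000.0 * 610879802.01)
= 10.5722 mm

10.5722 mm


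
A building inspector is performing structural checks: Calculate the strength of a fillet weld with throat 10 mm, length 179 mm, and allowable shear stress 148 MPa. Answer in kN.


Strength = throat * length * allowable stress
= 10 * 179 * 148 N
= 264920 N
= 264.92 kN

264.92 kN


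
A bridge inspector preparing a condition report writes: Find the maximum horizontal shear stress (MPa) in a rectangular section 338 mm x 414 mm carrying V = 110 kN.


A = b * h = 338 * 414 = 139932 mm^2
V = 110 kN = 110000.0 N
tau_max = 1.5 * V / A = 1.5 * 110000.0 / 139932
= 1.1791 MPa

1.1791 MPa


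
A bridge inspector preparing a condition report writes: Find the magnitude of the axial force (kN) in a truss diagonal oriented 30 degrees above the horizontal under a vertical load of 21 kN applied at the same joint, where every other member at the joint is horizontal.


At the joint, only the diagonal has a vertical component, so vertical equilibrium gives:
F * sin(30) = 21
F = 21 / sin(30)
= 21 / 0.5
= 42.0 kN

42.0 kN


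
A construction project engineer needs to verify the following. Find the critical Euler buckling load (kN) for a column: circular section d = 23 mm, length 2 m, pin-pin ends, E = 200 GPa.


I = pi * d^4 / 64 = 13736.66 mm^4
L = 2000.0 mm
P_cr = pi^2 * E * I / L^2
= 9.8696 * 200000.0 * 13736.66 / 2000.0^2
= 6778.77 N = 6.7788 kN

6.7788 kN


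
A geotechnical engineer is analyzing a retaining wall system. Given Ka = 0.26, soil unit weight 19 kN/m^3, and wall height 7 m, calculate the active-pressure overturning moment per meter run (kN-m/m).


Pa = 0.5 * Ka * gamma * H^2
= 0.5 * 0.26 * 19 * 7^2
= 121.03 kN/m
Arm = H / 3 = 7 / 3 = 2.3333 m
Mo = Pa * arm = Pa * H / 3 = 121.03 * 7 / 3 = 282.4033 kN-m/m

282.4033 kN-m/m


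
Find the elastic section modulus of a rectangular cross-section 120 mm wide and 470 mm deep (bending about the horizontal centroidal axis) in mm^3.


S = b * h^2 / 6
= 120 * 470^2 / 6
= 120 * 220900 / 6
= 4418000.0 mm^3

4418000.0 mm^3


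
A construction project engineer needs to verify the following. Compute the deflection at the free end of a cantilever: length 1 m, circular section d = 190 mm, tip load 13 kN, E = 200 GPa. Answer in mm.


I = pi * d^4 / 64 = pi * 190^4 / 64 = 63971171.28 mm^4
L = 1000.0 mm, P = 13000.0 N, E = 200000.0 MPa
delta = P * L^3 / (3 * E * I)
= 13000.0 * 1000.0^3 / (3 * 200000.0 * 63971171.28)
= 0.3387 mm

0.3387 mm


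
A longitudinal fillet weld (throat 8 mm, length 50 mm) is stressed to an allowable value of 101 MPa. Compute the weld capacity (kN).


Strength = throat * length * allowable stress
= 8 * 50 * 101 N
= 40400 N
= 40.4 kN

40.4 kN


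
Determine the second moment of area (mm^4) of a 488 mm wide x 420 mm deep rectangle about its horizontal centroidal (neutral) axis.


I = b * h^3 / 12
= 488 * 420^3 / 12
= 488 * 74088000 / 12
= 3012912000.0 mm^4

3012912000.0 mm^4


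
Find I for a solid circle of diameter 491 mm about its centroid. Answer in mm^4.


r = d / 2 = 491 / 2 = 245.5 mm
I = pi * r^4 / 4 = pi * 245.5^4 / 4
= 2852961212.27 mm^4

2852961212.27 mm^4


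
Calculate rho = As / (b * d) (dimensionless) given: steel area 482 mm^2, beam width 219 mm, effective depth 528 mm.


rho = As / (b * d)
= 482 / (219 * 528)
= 482 / 115632
= 0.004168 (dimensionless)

0.004168 (dimensionless)


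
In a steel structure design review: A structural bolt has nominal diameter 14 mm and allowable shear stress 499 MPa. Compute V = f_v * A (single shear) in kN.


A = pi * d^2 / 4 = pi * 14^2 / 4 = 153.938 mm^2
V = f_v * A / 1000 = 499 * 153.938 / 1000
= 76.8151 kN

76.8151 kN


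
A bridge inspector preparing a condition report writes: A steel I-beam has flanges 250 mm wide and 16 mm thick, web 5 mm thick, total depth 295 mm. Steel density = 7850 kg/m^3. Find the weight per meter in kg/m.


A_flanges = 2 * 250 * 16 = 8000 mm^2
A_web = (295 - 2 * 16) * 5 = 1315 mm^2
A_total = 8000 + 1315 = 9315 mm^2 = 0.009315 m^2
Weight = rho * A = 7850 * 0.009315 = 73.1227 kg/m

73.1227 kg/m


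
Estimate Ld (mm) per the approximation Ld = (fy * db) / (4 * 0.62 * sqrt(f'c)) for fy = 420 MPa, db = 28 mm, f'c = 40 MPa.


Ld = (fy * db) / (4 * 0.62 * sqrt(f'c))
= (420 * 28) / (4 * 0.62 * sqrt(40))
= 11760 / 15.6849
= 749.77 mm

749.77 mm


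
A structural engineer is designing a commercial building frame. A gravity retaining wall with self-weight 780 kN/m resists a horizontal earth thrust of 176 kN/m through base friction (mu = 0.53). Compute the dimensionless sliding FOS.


Resisting force = mu * W = 0.53 * 780 = 413.4 kN/m
FOS = Resisting / Driving = 413.4 / 176
= 2.3489 (dimensionless)

2.3489 (dimensionless)


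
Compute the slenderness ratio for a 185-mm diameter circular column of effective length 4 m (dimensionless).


Radius of gyration r = d / 4 = 185 / 4 = 46.25 mm
L_eff = 4000.0 mm
Slenderness ratio = L / r = 4000.0 / 46.25 = 86.49 (dimensionless)

86.49 (dimensionless)


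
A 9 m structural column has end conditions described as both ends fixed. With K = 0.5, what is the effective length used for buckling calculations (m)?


L_eff = K * L
= 0.5 * 9
= 4.5 m

4.5 m


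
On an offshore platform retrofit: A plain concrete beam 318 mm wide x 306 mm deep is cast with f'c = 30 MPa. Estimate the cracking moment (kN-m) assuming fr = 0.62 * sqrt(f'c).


fr = 0.62 * sqrt(30) = 0.62 * 5.4772 = 3.3959 MPa
I = 318 * 306^3 / 12 = 759294324.0 mm^4
y_t = 153.0 mm
M_cr = fr * I / y_t = 3.3959 * 759294324.0 / 153.0 N-mm
= 16.8528 kN-m

16.8528 kN-m


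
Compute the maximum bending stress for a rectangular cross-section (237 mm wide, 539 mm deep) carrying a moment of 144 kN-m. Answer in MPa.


I = b * h^3 / 12 = 237 * 539^3 / 12 = 3092668675.25 mm^4
y = h / 2 = 539 / 2 = 269.5 mm
M = 144 kN-m = 144000000.0 N-mm
sigma = M * y / I = 144000000.0 * 269.5 / 3092668675.25
= 12.55 MPa

12.55 MPa


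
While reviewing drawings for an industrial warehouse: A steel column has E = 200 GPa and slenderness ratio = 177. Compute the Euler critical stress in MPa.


sigma_cr = pi^2 * E / lambda^2
= 9.8696 * 200000.0 / 177^2
= 9.8696 * 200000.0 / 31329
= 63.0062 MPa

63.0062 MPa


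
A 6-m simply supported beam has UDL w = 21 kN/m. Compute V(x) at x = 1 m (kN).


R_A = w * L / 2 = 21 * 6 / 2 = 63.0 kN
V(x) = R_A - w * x = 63.0 - 21 * 1
= 42.0 kN

42.0 kN


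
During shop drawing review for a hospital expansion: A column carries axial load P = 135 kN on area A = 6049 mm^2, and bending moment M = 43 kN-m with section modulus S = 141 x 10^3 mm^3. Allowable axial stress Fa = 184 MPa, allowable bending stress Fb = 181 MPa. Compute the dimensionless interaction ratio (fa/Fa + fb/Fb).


f_a = P / A = 135000.0 / 6049 = 22.3177 MPa
f_b = M / S = 43000000.0 / 141000.0 = 304.9645 MPa
Ratio = f_a / Fa + f_b / Fb
= 22.3177 / 184 + 304.9645 / 181
= 1.8062 (dimensionless)

1.8062 (dimensionless)


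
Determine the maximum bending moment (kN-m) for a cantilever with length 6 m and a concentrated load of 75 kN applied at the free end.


For a cantilever with a point load at the free end:
M_max = P * L = 75 * 6 = 450 kN-m

450 kN-m


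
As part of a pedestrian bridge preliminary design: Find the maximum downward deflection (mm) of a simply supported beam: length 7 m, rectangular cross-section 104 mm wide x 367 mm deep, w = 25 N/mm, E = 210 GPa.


I = 104 * 367^3 / 12 = 428400812.67 mm^4
L = 7000.0 mm, w = 25 N/mm, E = 210000.0 MPa
delta = 5 * w * L^4 / (384 * E * I)
= 5 * 25 * 7000.0^4 / (384 * 210000.0 * 428400812.67)
= 8.6876 mm

8.6876 mm


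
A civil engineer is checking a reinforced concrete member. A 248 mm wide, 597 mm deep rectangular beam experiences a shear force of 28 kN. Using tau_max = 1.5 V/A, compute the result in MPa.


A = b * h = 248 * 597 = 148056 mm^2
V = 28 kN = 28000.0 N
tau_max = 1.5 * V / A = 1.5 * 28000.0 / 148056
= 0.2837 MPa

0.2837 MPa


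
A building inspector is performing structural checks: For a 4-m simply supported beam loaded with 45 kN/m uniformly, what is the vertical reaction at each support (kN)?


Total load = w * L = 45 * 4 = 180 kN
By symmetry, each reaction R = total / 2 = 180 / 2 = 90.0 kN

90.0 kN


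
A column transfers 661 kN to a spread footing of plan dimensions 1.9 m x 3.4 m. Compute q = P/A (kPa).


A = 1.9 * 3.4 = 6.46 m^2
q = P / A = 661 / 6.46
= 102.322 kPa

102.322 kPa


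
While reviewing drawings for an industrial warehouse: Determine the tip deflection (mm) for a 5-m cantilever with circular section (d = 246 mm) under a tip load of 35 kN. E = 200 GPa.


I = pi * d^4 / 64 = pi * 246^4 / 64 = 179767147.47 mm^4
L = 5000.0 mm, P = 35000.0 N, E = 200000.0 MPa
delta = P * L^3 / (3 * E * I)
= 35000.0 * 5000.0^3 / (3 * 200000.0 * 179767147.47)
= 40.5617 mm

40.5617 mm


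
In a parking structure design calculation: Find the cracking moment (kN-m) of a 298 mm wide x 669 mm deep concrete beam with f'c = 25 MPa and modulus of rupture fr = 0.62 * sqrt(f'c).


fr = 0.62 * sqrt(25) = 0.62 * 5.0 = 3.1 MPa
I = 298 * 669^3 / 12 = 7435554673.5 mm^4
y_t = 334.5 mm
M_cr = fr * I / y_t = 3.1 * 7435554673.5 / 334.5 N-mm
= 68.9095 kN-m

68.9095 kN-m


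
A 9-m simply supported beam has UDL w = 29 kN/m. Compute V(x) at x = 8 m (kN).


R_A = w * L / 2 = 29 * 9 / 2 = 130.5 kN
V(x) = R_A - w * x = 130.5 - 29 * 8
= -101.5 kN

-101.5 kN


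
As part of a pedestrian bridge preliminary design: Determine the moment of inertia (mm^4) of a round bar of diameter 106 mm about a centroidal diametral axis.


r = d / 2 = 106 / 2 = 53.0 mm
I = pi * r^4 / 4 = pi * 53.0^4 / 4
= 6197169.29 mm^4

6197169.29 mm^4


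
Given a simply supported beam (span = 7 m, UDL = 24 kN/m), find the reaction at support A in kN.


Total load = w * L = 24 * 7 = 168 kN
By symmetry, each reaction R = total / 2 = 168 / 2 = 84.0 kN

84.0 kN


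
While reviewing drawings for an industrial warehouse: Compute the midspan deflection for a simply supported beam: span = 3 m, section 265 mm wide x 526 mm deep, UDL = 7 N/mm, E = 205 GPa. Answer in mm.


I = 265 * 526^3 / 12 = 3213822303.33 mm^4
L = 3000.0 mm, w = 7 N/mm, E = 205000.0 MPa
delta = 5 * w * L^4 / (384 * E * I)
= 5 * 7 * 3000.0^4 / (384 * 205000.0 * 3213822303.33)
= 0.0112 mm

0.0112 mm


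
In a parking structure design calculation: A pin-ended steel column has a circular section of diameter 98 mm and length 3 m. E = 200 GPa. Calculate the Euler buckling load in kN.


I = pi * d^4 / 64 = 4527664.12 mm^4
L = 3000.0 mm
P_cr = pi^2 * E * I / L^2
= 9.8696 * 200000.0 * 4527664.12 / 3000.0^2
= 993027.86 N = 993.0279 kN

993.0279 kN


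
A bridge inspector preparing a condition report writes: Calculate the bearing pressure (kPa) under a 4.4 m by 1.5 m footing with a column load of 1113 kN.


A = 4.4 * 1.5 = 6.6 m^2
q = P / A = 1113 / 6.6
= 168.6364 kPa

168.6364 kPa


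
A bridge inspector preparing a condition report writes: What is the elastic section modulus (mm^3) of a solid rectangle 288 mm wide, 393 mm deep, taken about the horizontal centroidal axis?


S = b * h^2 / 6
= 288 * 393^2 / 6
= 288 * 154449 / 6
= 7413552.0 mm^3

7413552.0 mm^3


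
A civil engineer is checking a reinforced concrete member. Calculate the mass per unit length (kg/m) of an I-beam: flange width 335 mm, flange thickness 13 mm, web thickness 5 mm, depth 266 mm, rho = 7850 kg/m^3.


A_flanges = 2 * 335 * 13 = 8710 mm^2
A_web = (266 - 2 * 13) * 5 = 1200 mm^2
A_total = 8710 + 1200 = 9910 mm^2 = 0.009910 m^2
Weight = rho * A = 7850 * 0.009910 = 77.7935 kg/m

77.7935 kg/m


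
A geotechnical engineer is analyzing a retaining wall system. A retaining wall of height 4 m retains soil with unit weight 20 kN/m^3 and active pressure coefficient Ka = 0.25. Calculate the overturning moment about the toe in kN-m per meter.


Pa = 0.5 * Ka * gamma * H^2
= 0.5 * 0.25 * 20 * 4^2
= 40.0 kN/m
Arm = H / 3 = 4 / 3 = 1.3333 m
Mo = Pa * arm = Pa * H / 3 = 40.0 * 4 / 3 = 53.3333 kN-m/m

53.3333 kN-m/m


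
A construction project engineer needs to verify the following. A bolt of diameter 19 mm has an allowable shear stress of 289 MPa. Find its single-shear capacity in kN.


A = pi * d^2 / 4 = pi * 19^2 / 4 = 283.5287 mm^2
V = f_v * A / 1000 = 289 * 283.5287 / 1000
= 81.9398 kN

81.9398 kN


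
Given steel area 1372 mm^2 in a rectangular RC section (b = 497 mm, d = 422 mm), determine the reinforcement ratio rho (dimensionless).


rho = As / (b * d)
= 1372 / (497 * 422)
= 1372 / 209734
= 0.006542 (dimensionless)

0.006542 (dimensionless)


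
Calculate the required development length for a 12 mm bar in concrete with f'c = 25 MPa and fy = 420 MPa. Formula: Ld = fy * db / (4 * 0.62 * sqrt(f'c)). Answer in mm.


Ld = (fy * db) / (4 * 0.62 * sqrt(f'c))
= (420 * 12) / (4 * 0.62 * sqrt(25))
= 5040 / 12.4
= 406.45 mm

406.45 mm


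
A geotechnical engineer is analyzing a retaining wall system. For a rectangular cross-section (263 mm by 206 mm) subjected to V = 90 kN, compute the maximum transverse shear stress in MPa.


A = b * h = 263 * 206 = 54178 mm^2
V = 90 kN = 90000.0 N
tau_max = 1.5 * V / A = 1.5 * 90000.0 / 54178
= 2.4918 MPa

2.4918 MPa


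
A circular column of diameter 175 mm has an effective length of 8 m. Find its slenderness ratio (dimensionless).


Radius of gyration r = d / 4 = 175 / 4 = 43.75 mm
L_eff = 8000.0 mm
Slenderness ratio = L / r = 8000.0 / 43.75 = 182.86 (dimensionless)

182.86 (dimensionless)


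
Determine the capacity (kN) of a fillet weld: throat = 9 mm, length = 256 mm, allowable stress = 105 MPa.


Strength = throat * length * allowable stress
= 9 * 256 * 105 N
= 241920 N
= 241.92 kN

241.92 kN


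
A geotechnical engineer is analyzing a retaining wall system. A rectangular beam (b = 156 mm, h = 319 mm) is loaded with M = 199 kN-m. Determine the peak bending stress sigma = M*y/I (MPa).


I = b * h^3 / 12 = 156 * 319^3 / 12 = 422002867.0 mm^4
y = h / 2 = 319 / 2 = 159.5 mm
M = 199 kN-m = 199000000.0 N-mm
sigma = M * y / I = 199000000.0 * 159.5 / 422002867.0
= 75.21 MPa

75.21 MPa


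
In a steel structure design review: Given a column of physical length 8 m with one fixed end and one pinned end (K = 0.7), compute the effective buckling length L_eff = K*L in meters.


L_eff = K * L
= 0.7 * 8
= 5.6 m

5.6 m


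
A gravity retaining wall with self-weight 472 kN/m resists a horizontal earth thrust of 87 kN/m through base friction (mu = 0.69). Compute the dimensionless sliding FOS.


Resisting force = mu * W = 0.69 * 472 = 325.68 kN/m
FOS = Resisting / Driving = 325.68 / 87
= 3.7434 (dimensionless)

3.7434 (dimensionless)


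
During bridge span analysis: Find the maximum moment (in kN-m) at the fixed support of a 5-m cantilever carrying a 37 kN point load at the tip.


For a cantilever with a point load at the free end:
M_max = P * L = 37 * 5 = 185 kN-m

185 kN-m


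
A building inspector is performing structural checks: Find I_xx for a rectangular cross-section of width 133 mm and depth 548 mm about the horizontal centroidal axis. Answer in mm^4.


I = b * h^3 / 12
= 133 * 548^3 / 12
= 133 * 164566592 / 12
= 1823946394.67 mm^4

1823946394.67 mm^4


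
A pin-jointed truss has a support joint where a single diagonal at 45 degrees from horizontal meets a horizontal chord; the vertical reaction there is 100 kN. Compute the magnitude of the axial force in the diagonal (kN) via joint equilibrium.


At the joint, only the diagonal has a vertical component, so vertical equilibrium gives:
F * sin(45) = 100
F = 100 / sin(45)
= 100 / 0.707107
= 141.42 kN

141.42 kN


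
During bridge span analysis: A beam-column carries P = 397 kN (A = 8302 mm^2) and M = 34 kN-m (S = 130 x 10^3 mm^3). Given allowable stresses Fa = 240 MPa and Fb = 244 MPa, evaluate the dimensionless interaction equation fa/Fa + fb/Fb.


f_a = P / A = 397000.0 / 8302 = 47.8198 MPa
f_b = M / S = 34000000.0 / 130000.0 = 261.5385 MPa
Ratio = f_a / Fa + f_b / Fb
= 47.8198 / 240 + 261.5385 / 244
= 1.2711 (dimensionless)

1.2711 (dimensionless)


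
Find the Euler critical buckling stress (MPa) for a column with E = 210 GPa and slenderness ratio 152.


sigma_cr = pi^2 * E / lambda^2
= 9.8696 * 210000.0 / 152^2
= 9.8696 * 210000.0 / 23104
= 89.7081 MPa

89.7081 MPa


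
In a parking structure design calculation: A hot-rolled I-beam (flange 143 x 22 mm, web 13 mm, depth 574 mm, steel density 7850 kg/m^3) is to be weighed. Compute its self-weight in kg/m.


A_flanges = 2 * 143 * 22 = 6292 mm^2
A_web = (574 - 2 * 22) * 13 = 6890 mm^2
A_total = 6292 + 6890 = 13182 mm^2 = 0.013182 m^2
Weight = rho * A = 7850 * 0.013182 = 103.4787 kg/m

103.4787 kg/m


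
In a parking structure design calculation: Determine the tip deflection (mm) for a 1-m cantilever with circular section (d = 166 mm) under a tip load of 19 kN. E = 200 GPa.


I = pi * d^4 / 64 = pi * 166^4 / 64 = 37273678.15 mm^4
L = 1000.0 mm, P = 19000.0 N, E = 200000.0 MPa
delta = P * L^3 / (3 * E * I)
= 19000.0 * 1000.0^3 / (3 * 200000.0 * 37273678.15)
= 0.8496 mm

0.8496 mm


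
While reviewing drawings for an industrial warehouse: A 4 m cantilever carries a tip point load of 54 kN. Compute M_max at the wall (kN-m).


For a cantilever with a point load at the free end:
M_max = P * L = 54 * 4 = 216 kN-m

216 kN-m


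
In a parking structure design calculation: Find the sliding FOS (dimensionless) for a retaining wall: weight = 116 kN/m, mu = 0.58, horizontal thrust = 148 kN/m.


Resisting force = mu * W = 0.58 * 116 = 67.28 kN/m
FOS = Resisting / Driving = 67.28 / 148
= 0.4546 (dimensionless)

0.4546 (dimensionless)


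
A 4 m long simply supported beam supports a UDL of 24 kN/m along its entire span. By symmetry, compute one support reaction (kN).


Total load = w * L = 24 * 4 = 96 kN
By symmetry, each reaction R = total / 2 = 96 / 2 = 48.0 kN

48.0 kN


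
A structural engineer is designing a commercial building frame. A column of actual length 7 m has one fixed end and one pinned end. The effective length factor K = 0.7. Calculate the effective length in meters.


L_eff = K * L
= 0.7 * 7
= 4.9 m

4.9 m


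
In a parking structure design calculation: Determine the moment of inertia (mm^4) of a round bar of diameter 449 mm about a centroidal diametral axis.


r = d / 2 = 449 / 2 = 224.5 mm
I = pi * r^4 / 4 = pi * 224.5^4 / 4
= 1995056790.82 mm^4

1995056790.82 mm^4


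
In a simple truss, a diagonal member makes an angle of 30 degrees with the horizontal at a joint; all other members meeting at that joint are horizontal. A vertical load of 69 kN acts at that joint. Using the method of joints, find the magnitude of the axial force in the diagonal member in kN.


At the joint, only the diagonal has a vertical component, so vertical equilibrium gives:
F * sin(30) = 69
F = 69 / sin(30)
= 69 / 0.5
= 138.0 kN

138.0 kN


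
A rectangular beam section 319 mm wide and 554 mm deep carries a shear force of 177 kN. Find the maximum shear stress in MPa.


A = b * h = 319 * 554 = 176726 mm^2
V = 177 kN = 177000.0 N
tau_max = 1.5 * V / A = 1.5 * 177000.0 / 176726
= 1.5023 MPa

1.5023 MPa


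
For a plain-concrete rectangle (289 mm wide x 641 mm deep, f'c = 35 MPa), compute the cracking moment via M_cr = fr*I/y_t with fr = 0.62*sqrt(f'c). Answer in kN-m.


fr = 0.62 * sqrt(35) = 0.62 * 5.9161 = 3.668 MPa
I = 289 * 641^3 / 12 = 6342941197.42 mm^4
y_t = 320.5 mm
M_cr = fr * I / y_t = 3.668 * 6342941197.42 / 320.5 N-mm
= 72.5919 kN-m

72.5919 kN-m


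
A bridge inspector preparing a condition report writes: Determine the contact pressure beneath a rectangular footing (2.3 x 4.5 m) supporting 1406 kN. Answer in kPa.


A = 2.3 * 4.5 = 10.35 m^2
q = P / A = 1406 / 10.35
= 135.8454 kPa

135.8454 kPa


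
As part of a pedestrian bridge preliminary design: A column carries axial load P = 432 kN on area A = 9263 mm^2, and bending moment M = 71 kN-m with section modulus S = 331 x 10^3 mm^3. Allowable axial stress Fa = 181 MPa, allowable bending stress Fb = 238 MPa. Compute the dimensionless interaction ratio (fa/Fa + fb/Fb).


f_a = P / A = 432000.0 / 9263 = 46.6372 MPa
f_b = M / S = 71000000.0 / 331000.0 = 214.5015 MPa
Ratio = f_a / Fa + f_b / Fb
= 46.6372 / 181 + 214.5015 / 238
= 1.1589 (dimensionless)

1.1589 (dimensionless)


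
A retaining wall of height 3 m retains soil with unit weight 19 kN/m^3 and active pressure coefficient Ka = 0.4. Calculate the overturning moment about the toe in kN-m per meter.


Pa = 0.5 * Ka * gamma * H^2
= 0.5 * 0.4 * 19 * 3^2
= 34.2 kN/m
Arm = H / 3 = 3 / 3 = 1.0 m
Mo = Pa * arm = Pa * H / 3 = 34.2 * 3 / 3 = 34.2 kN-m/m

34.2 kN-m/m


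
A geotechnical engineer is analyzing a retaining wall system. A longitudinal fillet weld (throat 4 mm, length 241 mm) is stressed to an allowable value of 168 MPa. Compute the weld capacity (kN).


Strength = throat * length * allowable stress
= 4 * 241 * 168 N
= 161952 N
= 161.95 kN

161.95 kN


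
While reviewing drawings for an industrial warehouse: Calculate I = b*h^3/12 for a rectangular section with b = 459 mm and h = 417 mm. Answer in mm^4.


I = b * h^3 / 12
= 459 * 417^3 / 12
= 459 * 72511713 / 12
= 2773573022.25 mm^4

2773573022.25 mm^4


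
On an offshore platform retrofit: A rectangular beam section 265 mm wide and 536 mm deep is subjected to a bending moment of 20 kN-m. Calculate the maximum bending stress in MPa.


I = b * h^3 / 12 = 265 * 536^3 / 12 = 3400626986.67 mm^4
y = h / 2 = 536 / 2 = 268.0 mm
M = 20 kN-m = 20000000.0 N-mm
sigma = M * y / I = 20000000.0 * 268.0 / 3400626986.67
= 1.58 MPa

1.58 MPa


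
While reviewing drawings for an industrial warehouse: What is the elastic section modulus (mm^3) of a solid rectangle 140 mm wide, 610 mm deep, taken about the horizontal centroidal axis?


S = b * h^2 / 6
= 140 * 610^2 / 6
= 140 * 372100 / 6
= 8682333.33 mm^3

8682333.33 mm^3


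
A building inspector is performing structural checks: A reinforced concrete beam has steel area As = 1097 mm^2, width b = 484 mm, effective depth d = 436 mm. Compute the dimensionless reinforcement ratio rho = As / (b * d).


rho = As / (b * d)
= 1097 / (484 * 436)
= 1097 / 211024
= 0.005198 (dimensionless)

0.005198 (dimensionless)


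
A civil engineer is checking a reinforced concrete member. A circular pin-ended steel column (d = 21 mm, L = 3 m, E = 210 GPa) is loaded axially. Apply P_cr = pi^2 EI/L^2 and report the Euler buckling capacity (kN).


I = pi * d^4 / 64 = 9546.56 mm^4
L = 3000.0 mm
P_cr = pi^2 * E * I / L^2
= 9.8696 * 210000.0 * 9546.56 / 3000.0^2
= 2198.49 N = 2.1985 kN

2.1985 kN


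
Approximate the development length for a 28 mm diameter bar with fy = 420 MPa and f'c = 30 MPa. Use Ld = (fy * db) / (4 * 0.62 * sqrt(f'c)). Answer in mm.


Ld = (fy * db) / (4 * 0.62 * sqrt(f'c))
= (420 * 28) / (4 * 0.62 * sqrt(30))
= 11760 / 13.5835
= 865.76 mm

865.76 mm


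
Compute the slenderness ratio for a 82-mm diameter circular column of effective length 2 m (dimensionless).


Radius of gyration r = d / 4 = 82 / 4 = 20.5 mm
L_eff = 2000.0 mm
Slenderness ratio = L / r = 2000.0 / 20.5 = 97.56 (dimensionless)

97.56 (dimensionless)


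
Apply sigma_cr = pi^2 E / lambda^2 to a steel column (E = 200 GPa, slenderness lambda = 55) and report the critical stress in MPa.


sigma_cr = pi^2 * E / lambda^2
= 9.8696 * 200000.0 / 55^2
= 9.8696 * 200000.0 / 3025
= 652.5358 MPa

652.5358 MPa


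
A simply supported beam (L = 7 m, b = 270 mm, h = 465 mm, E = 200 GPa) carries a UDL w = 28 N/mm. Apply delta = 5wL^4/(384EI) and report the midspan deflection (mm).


I = 270 * 465^3 / 12 = 2262254062.5 mm^4
L = 7000.0 mm, w = 28 N/mm, E = 200000.0 MPa
delta = 5 * w * L^4 / (384 * E * I)
= 5 * 28 * 7000.0^4 / (384 * 200000.0 * 2262254062.5)
= 1.9347 mm

1.9347 mm


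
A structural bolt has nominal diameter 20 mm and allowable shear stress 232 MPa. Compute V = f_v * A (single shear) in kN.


A = pi * d^2 / 4 = pi * 20^2 / 4 = 314.1593 mm^2
V = f_v * A / 1000 = 232 * 314.1593 / 1000
= 72.8849 kN

72.8849 kN


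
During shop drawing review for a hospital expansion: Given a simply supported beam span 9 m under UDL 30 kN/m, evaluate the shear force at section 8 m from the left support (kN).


R_A = w * L / 2 = 30 * 9 / 2 = 135.0 kN
V(x) = R_A - w * x = 135.0 - 30 * 8
= -105.0 kN

-105.0 kN


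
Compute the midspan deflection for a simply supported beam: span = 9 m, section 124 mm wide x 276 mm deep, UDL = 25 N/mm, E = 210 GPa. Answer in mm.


I = 124 * 276^3 / 12 = 217253952.0 mm^4
L = 9000.0 mm, w = 25 N/mm, E = 210000.0 MPa
delta = 5 * w * L^4 / (384 * E * I)
= 5 * 25 * 9000.0^4 / (384 * 210000.0 * 217253952.0)
= 46.8125 mm

46.8125 mm


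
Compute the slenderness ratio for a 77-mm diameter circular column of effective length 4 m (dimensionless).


Radius of gyration r = d / 4 = 77 / 4 = 19.25 mm
L_eff = 4000.0 mm
Slenderness ratio = L / r = 4000.0 / 19.25 = 207.79 (dimensionless)

207.79 (dimensionless)


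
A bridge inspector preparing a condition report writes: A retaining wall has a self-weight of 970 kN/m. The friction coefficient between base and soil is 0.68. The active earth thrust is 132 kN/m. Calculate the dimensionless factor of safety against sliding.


Resisting force = mu * W = 0.68 * 970 = 659.6 kN/m
FOS = Resisting / Driving = 659.6 / 132
= 4.997 (dimensionless)

4.997 (dimensionless)


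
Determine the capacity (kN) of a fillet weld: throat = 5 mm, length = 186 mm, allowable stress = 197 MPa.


Strength = throat * length * allowable stress
= 5 * 186 * 197 N
= 183210 N
= 183.21 kN

183.21 kN


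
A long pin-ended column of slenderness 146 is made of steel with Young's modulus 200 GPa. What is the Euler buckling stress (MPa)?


sigma_cr = pi^2 * E / lambda^2
= 9.8696 * 200000.0 / 146^2
= 9.8696 * 200000.0 / 21316
= 92.6028 MPa

92.6028 MPa


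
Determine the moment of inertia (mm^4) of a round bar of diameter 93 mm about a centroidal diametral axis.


r = d / 2 = 93 / 2 = 46.5 mm
I = pi * r^4 / 4 = pi * 46.5^4 / 4
= 3671991.72 mm^4

3671991.72 mm^4


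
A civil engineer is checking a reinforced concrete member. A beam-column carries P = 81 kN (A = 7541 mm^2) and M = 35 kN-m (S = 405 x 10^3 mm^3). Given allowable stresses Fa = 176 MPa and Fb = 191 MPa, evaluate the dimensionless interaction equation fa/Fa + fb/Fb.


f_a = P / A = 81000.0 / 7541 = 10.7413 MPa
f_b = M / S = 35000000.0 / 405000.0 = 86.4198 MPa
Ratio = f_a / Fa + f_b / Fb
= 10.7413 / 176 + 86.4198 / 191
= 0.5135 (dimensionless)

0.5135 (dimensionless)


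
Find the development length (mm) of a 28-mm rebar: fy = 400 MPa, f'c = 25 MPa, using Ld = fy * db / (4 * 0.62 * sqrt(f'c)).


Ld = (fy * db) / (4 * 0.62 * sqrt(f'c))
= (400 * 28) / (4 * 0.62 * sqrt(25))
= 11200 / 12.4
= 903.23 mm

903.23 mm


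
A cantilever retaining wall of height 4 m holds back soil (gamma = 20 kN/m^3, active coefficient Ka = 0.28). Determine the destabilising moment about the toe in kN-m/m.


Pa = 0.5 * Ka * gamma * H^2
= 0.5 * 0.28 * 20 * 4^2
= 44.8 kN/m
Arm = H / 3 = 4 / 3 = 1.3333 m
Mo = Pa * arm = Pa * H / 3 = 44.8 * 4 / 3 = 59.7333 kN-m/m

59.7333 kN-m/m


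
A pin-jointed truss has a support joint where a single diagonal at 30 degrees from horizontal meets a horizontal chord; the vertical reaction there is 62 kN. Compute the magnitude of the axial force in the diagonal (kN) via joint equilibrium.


At the joint, only the diagonal has a vertical component, so vertical equilibrium gives:
F * sin(30) = 62
F = 62 / sin(30)
= 62 / 0.5
= 124.0 kN

124.0 kN


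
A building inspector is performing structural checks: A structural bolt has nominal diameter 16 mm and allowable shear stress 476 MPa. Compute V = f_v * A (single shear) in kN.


A = pi * d^2 / 4 = pi * 16^2 / 4 = 201.0619 mm^2
V = f_v * A / 1000 = 476 * 201.0619 / 1000
= 95.7055 kN

95.7055 kN


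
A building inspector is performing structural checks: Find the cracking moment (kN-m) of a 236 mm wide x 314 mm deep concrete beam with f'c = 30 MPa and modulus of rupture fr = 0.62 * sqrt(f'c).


fr = 0.62 * sqrt(30) = 0.62 * 5.4772 = 3.3959 MPa
I = 236 * 314^3 / 12 = 608863165.33 mm^4
y_t = 157.0 mm
M_cr = fr * I / y_t = 3.3959 * 608863165.33 / 157.0 N-mm
= 13.1696 kN-m

13.1696 kN-m


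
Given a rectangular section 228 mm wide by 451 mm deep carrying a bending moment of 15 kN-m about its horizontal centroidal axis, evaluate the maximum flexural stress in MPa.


I = b * h^3 / 12 = 228 * 451^3 / 12 = 1742943169.0 mm^4
y = h / 2 = 451 / 2 = 225.5 mm
M = 15 kN-m = 15000000.0 N-mm
sigma = M * y / I = 15000000.0 * 225.5 / 1742943169.0
= 1.94 MPa

1.94 MPa


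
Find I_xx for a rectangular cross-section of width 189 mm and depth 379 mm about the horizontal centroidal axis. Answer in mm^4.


I = b * h^3 / 12
= 189 * 379^3 / 12
= 189 * 54439939 / 12
= 857429039.25 mm^4

857429039.25 mm^4


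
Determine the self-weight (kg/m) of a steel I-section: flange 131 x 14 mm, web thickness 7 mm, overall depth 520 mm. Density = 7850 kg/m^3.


A_flanges = 2 * 131 * 14 = 3668 mm^2
A_web = (520 - 2 * 14) * 7 = 3444 mm^2
A_total = 3668 + 3444 = 7112 mm^2 = 0.007112 m^2
Weight = rho * A = 7850 * 0.007112 = 55.8292 kg/m

55.8292 kg/m


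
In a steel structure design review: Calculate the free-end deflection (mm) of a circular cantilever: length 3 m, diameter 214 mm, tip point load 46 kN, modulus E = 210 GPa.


I = pi * d^4 / 64 = pi * 214^4 / 64 = 102949677.88 mm^4
L = 3000.0 mm, P = 46000.0 N, E = 210000.0 MPa
delta = P * L^3 / (3 * E * I)
= 46000.0 * 3000.0^3 / (3 * 210000.0 * 102949677.88)
= 19.1494 mm

19.1494 mm


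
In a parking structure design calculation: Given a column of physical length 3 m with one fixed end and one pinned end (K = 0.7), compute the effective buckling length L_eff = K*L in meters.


L_eff = K * L
= 0.7 * 3
= 2.1 m

2.1 m


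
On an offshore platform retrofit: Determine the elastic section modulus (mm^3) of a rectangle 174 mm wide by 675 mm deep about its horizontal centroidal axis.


S = b * h^2 / 6
= 174 * 675^2 / 6
= 174 * 455625 / 6
= 13213125.0 mm^3

13213125.0 mm^3


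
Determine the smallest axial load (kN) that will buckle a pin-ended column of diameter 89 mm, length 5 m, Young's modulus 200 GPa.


I = pi * d^4 / 64 = 3079852.55 mm^4
L = 5000.0 mm
P_cr = pi^2 * E * I / L^2
= 9.8696 * 200000.0 * 3079852.55 / 5000.0^2
= 243175.41 N = 243.1754 kN

243.1754 kN


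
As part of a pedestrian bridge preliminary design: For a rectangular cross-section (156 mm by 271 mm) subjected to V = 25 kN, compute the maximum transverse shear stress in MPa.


A = b * h = 156 * 271 = 42276 mm^2
V = 25 kN = 25000.0 N
tau_max = 1.5 * V / A = 1.5 * 25000.0 / 42276
= 0.887 MPa

0.887 MPa


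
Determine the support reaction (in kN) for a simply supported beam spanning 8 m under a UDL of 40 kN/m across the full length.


Total load = w * L = 40 * 8 = 320 kN
By symmetry, each reaction R = total / 2 = 320 / 2 = 160.0 kN

160.0 kN


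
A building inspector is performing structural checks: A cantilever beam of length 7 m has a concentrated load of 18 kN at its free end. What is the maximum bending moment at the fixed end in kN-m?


For a cantilever with a point load at the free end:
M_max = P * L = 18 * 7 = 126 kN-m

126 kN-m


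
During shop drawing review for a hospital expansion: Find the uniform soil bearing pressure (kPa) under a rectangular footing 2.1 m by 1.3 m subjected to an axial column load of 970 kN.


A = 2.1 * 1.3 = 2.73 m^2
q = P / A = 970 / 2.73
= 355.3114 kPa

355.3114 kPa


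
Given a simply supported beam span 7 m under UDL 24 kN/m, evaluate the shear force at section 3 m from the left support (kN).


R_A = w * L / 2 = 24 * 7 / 2 = 84.0 kN
V(x) = R_A - w * x = 84.0 - 24 * 3
= 12.0 kN

12.0 kN


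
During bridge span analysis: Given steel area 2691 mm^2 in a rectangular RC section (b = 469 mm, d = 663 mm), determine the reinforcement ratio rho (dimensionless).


rho = As / (b * d)
= 2691 / (469 * 663)
= 2691 / 310947
= 0.008654 (dimensionless)

0.008654 (dimensionless)


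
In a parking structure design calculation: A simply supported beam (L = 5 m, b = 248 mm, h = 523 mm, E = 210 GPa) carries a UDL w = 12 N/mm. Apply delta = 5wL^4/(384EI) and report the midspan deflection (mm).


I = 248 * 523^3 / 12 = 2956483784.67 mm^4
L = 5000.0 mm, w = 12 N/mm, E = 210000.0 MPa
delta = 5 * w * L^4 / (384 * E * I)
= 5 * 12 * 5000.0^4 / (384 * 210000.0 * 2956483784.67)
= 0.1573 mm

0.1573 mm


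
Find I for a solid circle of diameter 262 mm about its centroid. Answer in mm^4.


r = d / 2 = 262 / 2 = 131.0 mm
I = pi * r^4 / 4 = pi * 131.0^4 / 4
= 231299697.07 mm^4

231299697.07 mm^4


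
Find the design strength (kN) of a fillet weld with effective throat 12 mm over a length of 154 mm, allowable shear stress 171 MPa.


Strength = throat * length * allowable stress
= 12 * 154 * 171 N
= 316008 N
= 316.01 kN

316.01 kN


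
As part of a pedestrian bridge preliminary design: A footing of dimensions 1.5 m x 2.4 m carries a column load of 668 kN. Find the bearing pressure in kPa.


A = 1.5 * 2.4 = 3.6 m^2
q = P / A = 668 / 3.6
= 185.5556 kPa

185.5556 kPa


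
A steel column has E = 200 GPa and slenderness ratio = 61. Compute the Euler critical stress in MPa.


sigma_cr = pi^2 * E / lambda^2
= 9.8696 * 200000.0 / 61^2
= 9.8696 * 200000.0 / 3721
= 530.4813 MPa

530.4813 MPa


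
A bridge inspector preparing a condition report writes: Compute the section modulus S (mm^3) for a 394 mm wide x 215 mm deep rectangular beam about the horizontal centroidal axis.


S = b * h^2 / 6
= 394 * 215^2 / 6
= 394 * 46225 / 6
= 3035441.67 mm^3

3035441.67 mm^3


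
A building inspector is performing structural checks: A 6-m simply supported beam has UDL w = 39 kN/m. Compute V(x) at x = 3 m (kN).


R_A = w * L / 2 = 39 * 6 / 2 = 117.0 kN
V(x) = R_A - w * x = 117.0 - 39 * 3
= 0.0 kN

0.0 kN


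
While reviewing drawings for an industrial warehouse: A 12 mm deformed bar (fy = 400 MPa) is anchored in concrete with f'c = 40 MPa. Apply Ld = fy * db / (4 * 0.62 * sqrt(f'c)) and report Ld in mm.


Ld = (fy * db) / (4 * 0.62 * sqrt(f'c))
= (400 * 12) / (4 * 0.62 * sqrt(40))
= 4800 / 15.6849
= 306.03 mm

306.03 mm
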